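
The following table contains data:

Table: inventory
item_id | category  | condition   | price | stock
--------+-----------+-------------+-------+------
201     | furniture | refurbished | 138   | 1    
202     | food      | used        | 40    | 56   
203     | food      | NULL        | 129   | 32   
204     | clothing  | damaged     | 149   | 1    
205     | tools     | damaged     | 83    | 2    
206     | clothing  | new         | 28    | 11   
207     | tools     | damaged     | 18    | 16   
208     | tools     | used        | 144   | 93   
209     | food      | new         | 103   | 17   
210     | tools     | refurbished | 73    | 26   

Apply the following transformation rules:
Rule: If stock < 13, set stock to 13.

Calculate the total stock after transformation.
292

Step 1: 4 records have stock < 13
Step 2: These records originally summed to 15
Step 3: After setting to minimum: 4 × 13 = 52
Step 4: Unaffected records sum: 240
Step 5: Final sum = 52 + 240 = 292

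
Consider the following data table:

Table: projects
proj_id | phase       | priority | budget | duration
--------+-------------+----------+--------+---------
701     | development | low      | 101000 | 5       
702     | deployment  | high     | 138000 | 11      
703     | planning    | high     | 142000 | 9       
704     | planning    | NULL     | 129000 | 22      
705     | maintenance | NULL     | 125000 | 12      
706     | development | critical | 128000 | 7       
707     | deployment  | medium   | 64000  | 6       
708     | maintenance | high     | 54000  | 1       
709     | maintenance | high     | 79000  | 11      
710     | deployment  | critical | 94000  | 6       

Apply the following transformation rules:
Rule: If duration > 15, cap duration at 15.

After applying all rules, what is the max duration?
15

Step 1: Original maximum duration = 22
Step 2: Apply cap at 15
Step 3: 1 records had duration > 15 and were capped
Step 4: Maximum after transformation = 15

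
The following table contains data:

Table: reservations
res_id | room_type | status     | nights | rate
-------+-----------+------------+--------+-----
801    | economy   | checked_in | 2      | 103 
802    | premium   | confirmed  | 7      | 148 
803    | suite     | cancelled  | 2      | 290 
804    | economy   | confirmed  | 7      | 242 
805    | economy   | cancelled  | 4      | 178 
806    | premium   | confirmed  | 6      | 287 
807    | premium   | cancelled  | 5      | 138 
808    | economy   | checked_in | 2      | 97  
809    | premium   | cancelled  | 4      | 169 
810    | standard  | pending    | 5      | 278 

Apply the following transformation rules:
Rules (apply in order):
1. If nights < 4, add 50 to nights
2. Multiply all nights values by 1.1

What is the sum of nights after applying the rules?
213.4

Step 1: Apply Rule 1 - Add 50 to records with nights < 4
  - 3 records affected: 6 + (3 × 50) = 156
  - Unaffected records: 38
  - Sum after Rule 1: 194
Step 2: Apply Rule 2 - Multiply all by 1.1
  - 194 × 1.1 = 213.4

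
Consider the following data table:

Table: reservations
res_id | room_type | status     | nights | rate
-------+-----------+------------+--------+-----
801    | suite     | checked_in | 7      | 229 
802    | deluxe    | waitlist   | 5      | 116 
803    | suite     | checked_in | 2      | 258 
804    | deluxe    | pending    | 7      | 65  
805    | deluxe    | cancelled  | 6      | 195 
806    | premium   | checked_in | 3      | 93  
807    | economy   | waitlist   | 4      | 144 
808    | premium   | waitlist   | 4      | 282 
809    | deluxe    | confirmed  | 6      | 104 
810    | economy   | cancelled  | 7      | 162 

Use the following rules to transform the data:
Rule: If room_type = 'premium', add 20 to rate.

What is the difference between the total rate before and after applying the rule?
40

Step 1: Original sum of rate = 1648
Step 2: 2 records have room_type = 'premium'
Step 3: Each affected record changes by 20
Step 4: Total change = 2 × 20 = 40
Step 5: New sum = 1648 + 40 = 1688
Step 6: Difference = |1688 - 1648| = 40
        (Sum increased by 40)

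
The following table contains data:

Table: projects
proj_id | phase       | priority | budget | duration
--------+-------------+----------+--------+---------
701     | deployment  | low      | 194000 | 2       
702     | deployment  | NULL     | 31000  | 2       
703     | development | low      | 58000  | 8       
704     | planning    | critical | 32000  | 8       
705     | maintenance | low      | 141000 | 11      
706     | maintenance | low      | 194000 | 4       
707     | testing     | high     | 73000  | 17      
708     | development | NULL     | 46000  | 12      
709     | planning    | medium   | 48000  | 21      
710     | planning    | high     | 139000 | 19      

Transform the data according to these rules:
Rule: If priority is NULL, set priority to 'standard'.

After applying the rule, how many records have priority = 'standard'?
2

Step 1: Count records where priority IS NULL
Step 2: Found 2 records with NULL priority
Step 3: These records will have priority set to 'standard'
Step 4: Records already having priority = 'standard': 0
Step 5: Answer: 2 + 0 = 2 records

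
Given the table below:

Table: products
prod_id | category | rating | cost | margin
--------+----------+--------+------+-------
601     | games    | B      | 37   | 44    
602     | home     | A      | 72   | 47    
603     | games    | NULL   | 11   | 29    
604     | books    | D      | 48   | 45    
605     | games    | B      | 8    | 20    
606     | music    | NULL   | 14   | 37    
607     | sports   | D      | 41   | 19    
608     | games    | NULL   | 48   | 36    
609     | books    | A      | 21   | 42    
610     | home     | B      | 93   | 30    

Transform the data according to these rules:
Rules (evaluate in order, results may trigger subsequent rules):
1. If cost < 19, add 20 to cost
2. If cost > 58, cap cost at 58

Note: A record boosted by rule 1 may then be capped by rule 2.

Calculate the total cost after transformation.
404

Step 1: Apply rule 1 to records with cost < 19
  - 3 records get bonus of 20
  - Of these, 0 records then exceed 58 and get capped
Step 2: Apply rule 2 to records with cost > 58
  - 2 records (original) are capped
Step 3: Calculate final sum = 404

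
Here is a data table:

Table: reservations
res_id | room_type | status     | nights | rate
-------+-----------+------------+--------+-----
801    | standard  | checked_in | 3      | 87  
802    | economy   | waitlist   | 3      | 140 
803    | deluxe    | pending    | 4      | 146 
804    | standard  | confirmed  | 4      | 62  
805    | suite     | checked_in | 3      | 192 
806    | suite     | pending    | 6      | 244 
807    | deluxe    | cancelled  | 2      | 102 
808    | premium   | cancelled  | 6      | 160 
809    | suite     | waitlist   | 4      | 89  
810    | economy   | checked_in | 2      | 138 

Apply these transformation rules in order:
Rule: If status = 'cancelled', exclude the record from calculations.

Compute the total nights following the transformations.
29

Step 1: Identify records where status = 'cancelled'
Step 2: The excluded records sum to 8
Step 3: Original total nights = 37
Step 4: Remaining total = 37 - 8 = 29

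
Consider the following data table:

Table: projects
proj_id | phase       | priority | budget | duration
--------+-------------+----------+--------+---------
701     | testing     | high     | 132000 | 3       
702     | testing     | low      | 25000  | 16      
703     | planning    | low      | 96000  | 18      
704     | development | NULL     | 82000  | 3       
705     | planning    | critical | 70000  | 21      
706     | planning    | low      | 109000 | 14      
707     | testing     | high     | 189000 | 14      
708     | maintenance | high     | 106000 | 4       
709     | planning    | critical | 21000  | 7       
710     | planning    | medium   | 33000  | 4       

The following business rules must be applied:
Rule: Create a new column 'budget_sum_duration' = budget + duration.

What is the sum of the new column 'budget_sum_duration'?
863104

Step 1: For each record, compute budget + duration
Example calculations:
  132000 + 3 = 132003
  25000 + 16 = 25016
  96000 + 18 = 96018
  ...
Step 2: Sum all derived values
Step 3: Total = 863104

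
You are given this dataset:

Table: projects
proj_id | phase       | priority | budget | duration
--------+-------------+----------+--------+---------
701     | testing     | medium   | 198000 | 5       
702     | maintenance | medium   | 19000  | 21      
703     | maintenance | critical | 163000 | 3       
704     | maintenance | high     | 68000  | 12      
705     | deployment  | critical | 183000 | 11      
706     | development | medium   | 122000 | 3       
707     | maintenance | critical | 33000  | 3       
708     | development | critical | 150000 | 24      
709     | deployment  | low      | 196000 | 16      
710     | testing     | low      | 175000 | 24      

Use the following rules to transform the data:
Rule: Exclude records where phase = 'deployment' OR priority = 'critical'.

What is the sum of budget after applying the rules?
582000

Step 1: Find records where phase = 'deployment' OR priority = 'critical'
Step 2: 5 records match, summing to 725000
Step 3: Original sum: 1307000
Step 4: Remaining sum = 1307000 - 725000 = 582000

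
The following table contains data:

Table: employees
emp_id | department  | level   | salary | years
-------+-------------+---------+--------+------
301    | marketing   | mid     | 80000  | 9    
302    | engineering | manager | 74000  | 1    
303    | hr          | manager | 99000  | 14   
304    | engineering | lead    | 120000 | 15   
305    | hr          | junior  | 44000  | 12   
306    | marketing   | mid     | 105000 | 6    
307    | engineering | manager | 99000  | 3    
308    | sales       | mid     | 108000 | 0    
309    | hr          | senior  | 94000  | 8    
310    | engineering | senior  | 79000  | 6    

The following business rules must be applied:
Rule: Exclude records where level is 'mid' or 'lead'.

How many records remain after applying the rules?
6

Step 1: Count records to exclude
  - 3 (mid) + 1 (lead) = 4 records
Step 2: Total records: 10
Step 3: Remaining = 10 - 4 = 6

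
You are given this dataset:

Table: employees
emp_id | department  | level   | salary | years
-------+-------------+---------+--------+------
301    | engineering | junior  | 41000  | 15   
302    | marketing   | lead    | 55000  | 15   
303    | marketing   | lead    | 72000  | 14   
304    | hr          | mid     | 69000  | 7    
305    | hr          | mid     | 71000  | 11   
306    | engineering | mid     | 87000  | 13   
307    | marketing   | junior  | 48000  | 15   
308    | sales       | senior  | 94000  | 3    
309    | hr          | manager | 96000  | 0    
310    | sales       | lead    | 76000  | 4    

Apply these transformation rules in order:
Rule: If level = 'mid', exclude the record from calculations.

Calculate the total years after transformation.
66

Step 1: Identify records where level = 'mid'
Step 2: The excluded records sum to 31
Step 3: Original total years = 97
Step 4: Remaining total = 97 - 31 = 66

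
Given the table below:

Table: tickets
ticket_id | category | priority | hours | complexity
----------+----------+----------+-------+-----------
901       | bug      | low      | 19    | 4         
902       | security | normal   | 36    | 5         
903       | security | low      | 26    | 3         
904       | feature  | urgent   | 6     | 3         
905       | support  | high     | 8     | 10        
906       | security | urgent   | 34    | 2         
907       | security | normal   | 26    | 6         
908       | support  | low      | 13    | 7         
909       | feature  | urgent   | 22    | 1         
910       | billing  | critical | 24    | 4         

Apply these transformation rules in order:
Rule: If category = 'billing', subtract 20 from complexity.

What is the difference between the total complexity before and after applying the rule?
20

Step 1: Original sum of complexity = 45
Step 2: 1 records have category = 'billing'
Step 3: Each affected record changes by -20
Step 4: Total change = 1 × -20 = -20
Step 5: New sum = 45 + -20 = 25
Step 6: Difference = |25 - 45| = 20
        (Sum decreased by 20)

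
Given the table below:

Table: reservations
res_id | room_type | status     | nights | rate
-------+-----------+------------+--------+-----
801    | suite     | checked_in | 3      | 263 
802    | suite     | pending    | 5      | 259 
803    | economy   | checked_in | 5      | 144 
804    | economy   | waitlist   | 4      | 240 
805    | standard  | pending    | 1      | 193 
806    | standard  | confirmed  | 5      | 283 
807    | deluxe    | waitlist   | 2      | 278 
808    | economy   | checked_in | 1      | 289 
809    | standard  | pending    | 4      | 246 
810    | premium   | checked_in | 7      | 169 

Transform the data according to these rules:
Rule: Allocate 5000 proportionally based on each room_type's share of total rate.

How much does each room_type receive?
deluxe: 587.99, economy: 1423.43, premium: 357.45, standard: 1527.07, suite: 1104.06

Step 1: Calculate total rate = 2364
Step 2: Calculate each room_type's proportion:
  deluxe: 278/2364 = 11.76% → 587.99
  economy: 673/2364 = 28.47% → 1423.43
  premium: 169/2364 = 7.15% → 357.45
  standard: 722/2364 = 30.54% → 1527.07
  suite: 522/2364 = 22.08% → 1104.06
Step 3: Verify: sum of allocations ≈ 5000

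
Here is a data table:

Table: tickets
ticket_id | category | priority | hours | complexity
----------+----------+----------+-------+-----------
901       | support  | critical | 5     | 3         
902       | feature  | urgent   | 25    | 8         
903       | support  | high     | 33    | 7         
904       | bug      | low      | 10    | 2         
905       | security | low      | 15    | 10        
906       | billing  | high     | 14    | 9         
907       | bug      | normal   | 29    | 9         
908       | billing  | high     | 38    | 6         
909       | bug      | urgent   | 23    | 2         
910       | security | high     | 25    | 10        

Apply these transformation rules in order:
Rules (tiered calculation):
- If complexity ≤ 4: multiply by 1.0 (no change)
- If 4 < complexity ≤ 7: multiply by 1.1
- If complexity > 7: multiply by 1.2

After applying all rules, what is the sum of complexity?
76.5

Step 1: Tier 1 (complexity ≤ 4): 3 records, sum = 7 × 1.0 = 7.0
Step 2: Tier 2 (4 < complexity ≤ 7): 2 records, sum = 13 × 1.1 = 14.3
Step 3: Tier 3 (complexity > 7): 5 records, sum = 46 × 1.2 = 55.2
Step 4: Final sum = 7.0 + 14.3 + 55.2 = 76.5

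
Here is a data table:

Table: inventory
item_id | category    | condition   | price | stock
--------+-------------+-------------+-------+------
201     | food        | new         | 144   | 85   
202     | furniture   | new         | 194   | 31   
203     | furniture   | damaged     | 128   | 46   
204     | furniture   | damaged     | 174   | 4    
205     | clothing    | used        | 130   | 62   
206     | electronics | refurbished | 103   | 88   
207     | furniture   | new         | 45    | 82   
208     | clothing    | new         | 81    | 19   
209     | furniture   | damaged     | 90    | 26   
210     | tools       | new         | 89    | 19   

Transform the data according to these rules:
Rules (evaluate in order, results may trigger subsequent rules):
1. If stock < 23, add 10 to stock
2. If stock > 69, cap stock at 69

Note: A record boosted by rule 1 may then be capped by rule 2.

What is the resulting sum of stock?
444

Step 1: Apply rule 1 to records with stock < 23
  - 3 records get bonus of 10
  - Of these, 0 records then exceed 69 and get capped
Step 2: Apply rule 2 to records with stock > 69
  - 3 records (original) are capped
Step 3: Calculate final sum = 444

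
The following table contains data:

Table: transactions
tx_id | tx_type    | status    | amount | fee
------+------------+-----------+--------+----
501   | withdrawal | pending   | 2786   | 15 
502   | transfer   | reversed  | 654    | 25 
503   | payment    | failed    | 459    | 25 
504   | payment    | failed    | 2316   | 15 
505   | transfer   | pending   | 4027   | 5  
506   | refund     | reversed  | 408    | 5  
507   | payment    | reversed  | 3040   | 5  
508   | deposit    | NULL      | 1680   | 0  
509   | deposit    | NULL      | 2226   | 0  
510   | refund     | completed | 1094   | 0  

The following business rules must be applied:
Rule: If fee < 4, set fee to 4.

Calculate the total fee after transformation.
107

Step 1: 3 records have fee < 4
Step 2: These records originally summed to 0
Step 3: After setting to minimum: 3 × 4 = 12
Step 4: Unaffected records sum: 95
Step 5: Final sum = 12 + 95 = 107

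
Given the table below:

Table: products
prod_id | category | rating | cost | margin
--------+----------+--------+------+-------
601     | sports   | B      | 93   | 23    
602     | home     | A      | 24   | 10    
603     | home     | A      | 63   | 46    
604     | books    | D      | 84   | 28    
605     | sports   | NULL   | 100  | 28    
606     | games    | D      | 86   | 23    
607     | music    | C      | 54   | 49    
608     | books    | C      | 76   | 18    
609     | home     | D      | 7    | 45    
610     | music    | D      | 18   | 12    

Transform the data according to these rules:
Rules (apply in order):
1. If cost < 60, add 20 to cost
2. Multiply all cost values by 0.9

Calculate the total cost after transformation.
616.5

Step 1: Apply Rule 1 - Add 20 to records with cost < 60
  - 4 records affected: 103 + (4 × 20) = 183
  - Unaffected records: 502
  - Sum after Rule 1: 685
Step 2: Apply Rule 2 - Multiply all by 0.9
  - 685 × 0.9 = 616.5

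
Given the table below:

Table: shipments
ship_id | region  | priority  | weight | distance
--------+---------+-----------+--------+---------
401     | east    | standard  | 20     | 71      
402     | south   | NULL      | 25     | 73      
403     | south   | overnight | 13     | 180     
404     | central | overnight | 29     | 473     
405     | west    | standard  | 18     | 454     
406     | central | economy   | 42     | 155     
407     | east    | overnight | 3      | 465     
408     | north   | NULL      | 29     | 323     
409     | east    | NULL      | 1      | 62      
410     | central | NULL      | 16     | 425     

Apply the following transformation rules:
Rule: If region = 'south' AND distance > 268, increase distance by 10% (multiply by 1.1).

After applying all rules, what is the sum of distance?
2681

Step 1: Find records where region = 'south' AND distance > 268
Step 2: 0 records match, summing to 0
Step 3: After multiplier: 0 × 1.1 = 0.0
Step 4: Unaffected records sum: 2681
Step 5: Final sum = 0.0 + 2681 = 2681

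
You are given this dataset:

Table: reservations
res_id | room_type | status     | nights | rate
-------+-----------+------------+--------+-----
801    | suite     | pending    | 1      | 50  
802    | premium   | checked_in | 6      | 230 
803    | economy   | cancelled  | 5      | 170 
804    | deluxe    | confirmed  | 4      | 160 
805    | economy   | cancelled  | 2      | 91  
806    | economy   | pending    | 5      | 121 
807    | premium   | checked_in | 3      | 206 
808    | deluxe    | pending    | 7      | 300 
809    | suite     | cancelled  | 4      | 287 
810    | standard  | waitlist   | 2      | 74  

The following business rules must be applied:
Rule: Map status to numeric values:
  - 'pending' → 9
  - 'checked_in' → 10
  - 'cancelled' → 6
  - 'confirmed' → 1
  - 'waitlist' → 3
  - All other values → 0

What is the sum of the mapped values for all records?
69

Step 1: Apply mapping to each record
Step 2: Count by status:
  'pending': 3 records × 9 = 27
  'checked_in': 2 records × 10 = 20
  'cancelled': 3 records × 6 = 18
  'confirmed': 1 records × 1 = 1
  'waitlist': 1 records × 3 = 3
Step 3: Sum all mapped values = 69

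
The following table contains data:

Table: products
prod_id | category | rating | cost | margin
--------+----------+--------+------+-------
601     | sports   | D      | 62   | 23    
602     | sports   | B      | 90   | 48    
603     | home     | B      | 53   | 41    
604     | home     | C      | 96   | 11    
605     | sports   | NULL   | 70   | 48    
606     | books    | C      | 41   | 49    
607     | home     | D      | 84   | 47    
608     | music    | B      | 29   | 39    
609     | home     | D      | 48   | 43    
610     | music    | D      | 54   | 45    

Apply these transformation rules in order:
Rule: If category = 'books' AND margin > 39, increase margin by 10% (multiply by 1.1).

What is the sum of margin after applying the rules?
398.9

Step 1: Find records where category = 'books' AND margin > 39
Step 2: 1 records match, summing to 49
Step 3: After multiplier: 49 × 1.1 = 53.9
Step 4: Unaffected records sum: 345
Step 5: Final sum = 53.9 + 345 = 398.9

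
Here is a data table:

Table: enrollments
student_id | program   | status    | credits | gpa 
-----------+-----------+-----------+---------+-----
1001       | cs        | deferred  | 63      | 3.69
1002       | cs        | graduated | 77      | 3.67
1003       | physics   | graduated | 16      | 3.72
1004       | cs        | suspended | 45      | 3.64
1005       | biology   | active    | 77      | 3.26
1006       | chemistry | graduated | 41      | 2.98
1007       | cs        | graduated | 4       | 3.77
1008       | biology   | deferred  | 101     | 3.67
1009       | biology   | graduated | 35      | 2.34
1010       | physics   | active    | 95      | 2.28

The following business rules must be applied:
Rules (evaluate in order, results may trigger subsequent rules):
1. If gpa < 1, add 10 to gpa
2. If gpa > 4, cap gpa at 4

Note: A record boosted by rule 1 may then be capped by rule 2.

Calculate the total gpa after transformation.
33.02

Step 1: Apply rule 1 to records with gpa < 1
  - 0 records get bonus of 10
  - Of these, 0 records then exceed 4 and get capped
Step 2: Apply rule 2 to records with gpa > 4
  - 0 records (original) are capped
Step 3: Calculate final sum = 33.02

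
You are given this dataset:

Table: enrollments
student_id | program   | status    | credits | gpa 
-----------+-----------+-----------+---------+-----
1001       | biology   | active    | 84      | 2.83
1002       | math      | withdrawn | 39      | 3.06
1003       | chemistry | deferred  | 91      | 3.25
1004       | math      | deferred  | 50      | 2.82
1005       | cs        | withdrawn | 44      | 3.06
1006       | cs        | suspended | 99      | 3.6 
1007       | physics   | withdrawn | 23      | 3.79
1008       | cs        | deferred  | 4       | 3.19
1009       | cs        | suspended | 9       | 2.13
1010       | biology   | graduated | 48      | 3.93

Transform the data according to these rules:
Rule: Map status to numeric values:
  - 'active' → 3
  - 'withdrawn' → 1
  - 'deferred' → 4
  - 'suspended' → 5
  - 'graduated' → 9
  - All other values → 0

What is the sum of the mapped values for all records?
37

Step 1: Apply mapping to each record
Step 2: Count by status:
  'active': 1 records × 3 = 3
  'withdrawn': 3 records × 1 = 3
  'deferred': 3 records × 4 = 12
  'suspended': 2 records × 5 = 10
  'graduated': 1 records × 9 = 9
Step 3: Sum all mapped values = 37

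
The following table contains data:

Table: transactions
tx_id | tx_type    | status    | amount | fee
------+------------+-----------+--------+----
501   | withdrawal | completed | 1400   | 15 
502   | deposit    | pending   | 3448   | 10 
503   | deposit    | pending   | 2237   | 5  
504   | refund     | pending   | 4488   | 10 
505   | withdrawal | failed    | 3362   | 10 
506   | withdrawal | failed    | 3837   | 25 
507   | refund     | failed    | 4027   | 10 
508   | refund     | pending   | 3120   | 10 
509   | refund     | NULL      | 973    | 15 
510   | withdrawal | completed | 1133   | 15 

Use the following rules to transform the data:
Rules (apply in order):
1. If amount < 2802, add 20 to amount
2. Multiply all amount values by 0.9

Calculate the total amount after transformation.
25294.5

Step 1: Apply Rule 1 - Add 20 to records with amount < 2802
  - 4 records affected: 5743 + (4 × 20) = 5823
  - Unaffected records: 22282
  - Sum after Rule 1: 28105
Step 2: Apply Rule 2 - Multiply all by 0.9
  - 28105 × 0.9 = 25294.5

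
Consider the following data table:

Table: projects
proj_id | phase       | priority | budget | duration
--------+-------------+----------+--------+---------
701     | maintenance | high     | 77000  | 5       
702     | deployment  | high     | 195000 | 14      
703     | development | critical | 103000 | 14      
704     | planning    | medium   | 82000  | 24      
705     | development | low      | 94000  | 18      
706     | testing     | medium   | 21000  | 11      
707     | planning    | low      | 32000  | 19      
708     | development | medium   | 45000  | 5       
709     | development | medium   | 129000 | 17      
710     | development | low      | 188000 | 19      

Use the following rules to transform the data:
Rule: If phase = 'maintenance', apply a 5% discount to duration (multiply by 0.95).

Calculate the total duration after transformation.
145.75

Step 1: Records with phase = 'maintenance' have total duration = 5
Step 2: Apply multiplier: 5 × 0.95 = 4.75
Step 3: Other records total: 141
Step 4: Final sum = 4.75 + 141 = 145.75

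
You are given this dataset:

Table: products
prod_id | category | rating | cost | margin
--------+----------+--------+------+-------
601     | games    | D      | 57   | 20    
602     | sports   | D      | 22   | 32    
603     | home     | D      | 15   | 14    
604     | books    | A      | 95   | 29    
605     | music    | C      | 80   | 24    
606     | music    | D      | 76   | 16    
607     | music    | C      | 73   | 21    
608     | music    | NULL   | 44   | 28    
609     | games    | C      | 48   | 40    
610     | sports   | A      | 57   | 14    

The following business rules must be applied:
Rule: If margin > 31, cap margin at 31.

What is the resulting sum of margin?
228

Step 1: 2 records have margin > 31
Step 2: These records originally summed to 72
Step 3: After capping: 2 × 31 = 62
Step 4: Unaffected records sum: 166
Step 5: Final sum = 62 + 166 = 228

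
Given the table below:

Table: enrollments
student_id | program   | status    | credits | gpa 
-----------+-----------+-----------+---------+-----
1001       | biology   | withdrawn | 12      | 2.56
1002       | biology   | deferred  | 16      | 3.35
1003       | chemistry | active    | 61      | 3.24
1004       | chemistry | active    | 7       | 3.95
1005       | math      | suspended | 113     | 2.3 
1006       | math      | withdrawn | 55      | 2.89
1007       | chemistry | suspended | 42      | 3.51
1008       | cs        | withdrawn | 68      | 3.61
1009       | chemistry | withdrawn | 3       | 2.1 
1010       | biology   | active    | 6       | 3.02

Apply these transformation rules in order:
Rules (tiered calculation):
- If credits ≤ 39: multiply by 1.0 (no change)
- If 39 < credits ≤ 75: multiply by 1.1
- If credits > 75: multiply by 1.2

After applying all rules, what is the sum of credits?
428.2

Step 1: Tier 1 (credits ≤ 39): 5 records, sum = 44 × 1.0 = 44.0
Step 2: Tier 2 (39 < credits ≤ 75): 4 records, sum = 226 × 1.1 = 248.6
Step 3: Tier 3 (credits > 75): 1 records, sum = 113 × 1.2 = 135.6
Step 4: Final sum = 44.0 + 248.6 + 135.6 = 428.2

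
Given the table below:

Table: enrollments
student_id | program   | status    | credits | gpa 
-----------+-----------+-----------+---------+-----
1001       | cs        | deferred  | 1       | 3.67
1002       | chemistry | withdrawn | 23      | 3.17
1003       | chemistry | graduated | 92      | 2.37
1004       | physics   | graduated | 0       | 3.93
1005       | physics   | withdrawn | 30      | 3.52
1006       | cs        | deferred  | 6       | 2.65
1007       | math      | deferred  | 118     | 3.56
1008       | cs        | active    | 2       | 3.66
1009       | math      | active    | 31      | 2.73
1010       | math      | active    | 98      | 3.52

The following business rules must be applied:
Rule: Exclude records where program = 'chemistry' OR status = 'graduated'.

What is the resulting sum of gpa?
23.31

Step 1: Find records where program = 'chemistry' OR status = 'graduated'
Step 2: 3 records match, summing to 9.47
Step 3: Original sum: 32.78
Step 4: Remaining sum = 32.78 - 9.47 = 23.31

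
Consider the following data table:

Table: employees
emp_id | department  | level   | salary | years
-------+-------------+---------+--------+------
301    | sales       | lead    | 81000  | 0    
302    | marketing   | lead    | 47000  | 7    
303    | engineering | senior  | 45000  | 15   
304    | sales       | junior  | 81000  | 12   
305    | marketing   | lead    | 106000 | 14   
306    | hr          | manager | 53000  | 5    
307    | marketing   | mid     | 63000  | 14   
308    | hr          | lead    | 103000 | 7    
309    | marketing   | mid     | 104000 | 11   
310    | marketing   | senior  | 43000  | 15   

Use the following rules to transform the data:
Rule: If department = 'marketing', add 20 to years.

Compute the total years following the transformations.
200

Step 1: Count records where department = 'marketing': 5
Step 2: Total bonus added: 5 × 20 = 100
Step 3: Original sum of years: 100
Step 4: Final sum = 100 + 100 = 200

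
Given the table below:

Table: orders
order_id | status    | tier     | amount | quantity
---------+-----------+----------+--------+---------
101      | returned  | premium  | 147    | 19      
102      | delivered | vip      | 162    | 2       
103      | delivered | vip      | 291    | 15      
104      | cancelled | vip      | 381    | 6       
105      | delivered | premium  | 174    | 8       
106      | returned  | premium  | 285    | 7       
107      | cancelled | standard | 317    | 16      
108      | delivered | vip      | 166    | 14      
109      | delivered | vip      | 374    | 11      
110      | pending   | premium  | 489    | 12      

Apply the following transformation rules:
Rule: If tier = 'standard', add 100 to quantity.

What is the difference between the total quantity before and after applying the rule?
100

Step 1: Original sum of quantity = 110
Step 2: 1 records have tier = 'standard'
Step 3: Each affected record changes by 100
Step 4: Total change = 1 × 100 = 100
Step 5: New sum = 110 + 100 = 210
Step 6: Difference = |210 - 110| = 100
        (Sum increased by 100)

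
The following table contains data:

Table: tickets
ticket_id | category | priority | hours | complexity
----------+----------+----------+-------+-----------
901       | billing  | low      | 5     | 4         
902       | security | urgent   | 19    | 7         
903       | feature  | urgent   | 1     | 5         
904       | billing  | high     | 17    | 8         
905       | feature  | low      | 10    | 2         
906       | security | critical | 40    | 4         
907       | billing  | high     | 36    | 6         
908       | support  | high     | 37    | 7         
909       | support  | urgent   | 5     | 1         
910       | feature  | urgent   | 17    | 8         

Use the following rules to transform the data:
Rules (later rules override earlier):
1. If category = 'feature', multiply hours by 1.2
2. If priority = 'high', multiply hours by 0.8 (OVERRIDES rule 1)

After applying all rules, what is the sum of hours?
174.6

Step 1: Rule 2 takes priority for records with priority = 'high'
  - 3 records: 90 × 0.8 = 72.0
Step 2: Rule 1 applies to remaining records with category = 'feature'
  - 3 records: 28 × 1.2 = 33.6
Step 3: Other records unchanged: 69
Step 4: Final sum = 72.0 + 33.6 + 69 = 174.6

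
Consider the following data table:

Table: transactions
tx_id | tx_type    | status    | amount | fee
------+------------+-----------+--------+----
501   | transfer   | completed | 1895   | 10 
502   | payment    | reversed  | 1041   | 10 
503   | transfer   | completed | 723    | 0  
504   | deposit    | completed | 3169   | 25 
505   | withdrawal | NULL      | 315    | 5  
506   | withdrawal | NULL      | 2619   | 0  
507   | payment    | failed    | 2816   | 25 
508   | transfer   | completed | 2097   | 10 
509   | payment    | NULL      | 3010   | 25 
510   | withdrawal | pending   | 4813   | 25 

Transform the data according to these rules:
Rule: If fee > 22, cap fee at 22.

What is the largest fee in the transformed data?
22

Step 1: Original maximum fee = 25
Step 2: Apply cap at 22
Step 3: 4 records had fee > 22 and were capped
Step 4: Maximum after transformation = 22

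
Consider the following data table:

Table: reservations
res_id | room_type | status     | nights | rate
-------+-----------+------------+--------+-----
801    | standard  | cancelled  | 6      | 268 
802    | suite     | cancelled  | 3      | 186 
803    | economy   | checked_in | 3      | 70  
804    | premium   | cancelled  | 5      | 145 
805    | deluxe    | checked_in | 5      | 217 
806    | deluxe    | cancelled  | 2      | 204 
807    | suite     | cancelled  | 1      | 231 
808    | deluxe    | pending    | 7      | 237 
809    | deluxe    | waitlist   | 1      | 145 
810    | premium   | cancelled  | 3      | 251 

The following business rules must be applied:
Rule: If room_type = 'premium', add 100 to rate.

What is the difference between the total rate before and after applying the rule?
200

Step 1: Original sum of rate = 1954
Step 2: 2 records have room_type = 'premium'
Step 3: Each affected record changes by 100
Step 4: Total change = 2 × 100 = 200
Step 5: New sum = 1954 + 200 = 2154
Step 6: Difference = |2154 - 1954| = 200
        (Sum increased by 200)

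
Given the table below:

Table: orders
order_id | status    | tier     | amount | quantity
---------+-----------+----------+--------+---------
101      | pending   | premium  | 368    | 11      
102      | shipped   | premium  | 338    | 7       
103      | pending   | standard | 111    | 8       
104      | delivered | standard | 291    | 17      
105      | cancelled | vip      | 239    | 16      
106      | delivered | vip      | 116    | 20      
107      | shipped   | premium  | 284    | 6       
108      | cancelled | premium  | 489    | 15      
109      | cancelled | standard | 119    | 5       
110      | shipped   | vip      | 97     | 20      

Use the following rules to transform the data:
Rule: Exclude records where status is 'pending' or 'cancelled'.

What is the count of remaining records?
5

Step 1: Count records to exclude
  - 2 (pending) + 3 (cancelled) = 5 records
Step 2: Total records: 10
Step 3: Remaining = 10 - 5 = 5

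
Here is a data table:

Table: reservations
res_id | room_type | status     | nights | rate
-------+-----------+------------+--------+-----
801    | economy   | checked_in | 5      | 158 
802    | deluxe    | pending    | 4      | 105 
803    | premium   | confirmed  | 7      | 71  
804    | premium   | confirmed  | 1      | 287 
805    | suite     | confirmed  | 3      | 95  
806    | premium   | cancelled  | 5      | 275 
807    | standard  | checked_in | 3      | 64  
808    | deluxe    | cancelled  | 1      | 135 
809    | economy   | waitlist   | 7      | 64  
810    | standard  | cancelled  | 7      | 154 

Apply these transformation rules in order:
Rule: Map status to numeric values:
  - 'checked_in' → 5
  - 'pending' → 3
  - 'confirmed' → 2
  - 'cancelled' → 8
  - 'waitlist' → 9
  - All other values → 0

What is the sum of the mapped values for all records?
52

Step 1: Apply mapping to each record
Step 2: Count by status:
  'checked_in': 2 records × 5 = 10
  'pending': 1 records × 3 = 3
  'confirmed': 3 records × 2 = 6
  'cancelled': 3 records × 8 = 24
  'waitlist': 1 records × 9 = 9
Step 3: Sum all mapped values = 52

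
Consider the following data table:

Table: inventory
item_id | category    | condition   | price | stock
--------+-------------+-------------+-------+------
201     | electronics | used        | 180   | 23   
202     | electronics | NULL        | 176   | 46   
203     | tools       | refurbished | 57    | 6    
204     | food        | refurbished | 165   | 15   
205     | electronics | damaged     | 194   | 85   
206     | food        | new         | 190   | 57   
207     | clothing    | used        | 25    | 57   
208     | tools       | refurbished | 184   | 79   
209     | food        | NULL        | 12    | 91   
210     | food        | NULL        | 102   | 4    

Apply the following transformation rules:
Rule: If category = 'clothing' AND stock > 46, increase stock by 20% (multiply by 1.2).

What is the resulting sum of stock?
474.4

Step 1: Find records where category = 'clothing' AND stock > 46
Step 2: 1 records match, summing to 57
Step 3: After multiplier: 57 × 1.2 = 68.4
Step 4: Unaffected records sum: 406
Step 5: Final sum = 68.4 + 406 = 474.4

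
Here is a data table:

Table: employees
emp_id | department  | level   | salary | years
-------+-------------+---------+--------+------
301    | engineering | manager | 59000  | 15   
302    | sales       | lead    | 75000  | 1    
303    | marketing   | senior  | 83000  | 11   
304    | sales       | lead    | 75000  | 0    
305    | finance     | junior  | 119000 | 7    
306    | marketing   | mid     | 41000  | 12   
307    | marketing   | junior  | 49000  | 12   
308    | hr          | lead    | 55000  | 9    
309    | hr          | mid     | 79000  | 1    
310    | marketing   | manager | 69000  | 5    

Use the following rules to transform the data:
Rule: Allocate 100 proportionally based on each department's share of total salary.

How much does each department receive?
engineering: 8.38, finance: 16.9, hr: 19.03, marketing: 34.38, sales: 21.31

Step 1: Calculate total salary = 704000
Step 2: Calculate each department's proportion:
  engineering: 59000/704000 = 8.38% → 8.38
  finance: 119000/704000 = 16.90% → 16.9
  hr: 134000/704000 = 19.03% → 19.03
  marketing: 242000/704000 = 34.38% → 34.38
  sales: 150000/704000 = 21.31% → 21.31
Step 3: Verify: sum of allocations ≈ 100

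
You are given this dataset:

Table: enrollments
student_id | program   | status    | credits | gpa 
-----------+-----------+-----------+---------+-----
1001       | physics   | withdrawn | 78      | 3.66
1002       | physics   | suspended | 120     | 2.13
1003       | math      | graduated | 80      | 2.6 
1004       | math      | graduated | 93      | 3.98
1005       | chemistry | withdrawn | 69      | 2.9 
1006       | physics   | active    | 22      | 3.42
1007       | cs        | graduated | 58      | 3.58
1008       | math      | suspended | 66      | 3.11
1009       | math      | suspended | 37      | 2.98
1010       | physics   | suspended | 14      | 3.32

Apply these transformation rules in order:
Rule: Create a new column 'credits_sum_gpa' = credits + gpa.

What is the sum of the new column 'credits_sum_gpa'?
668.68

Step 1: For each record, compute credits + gpa
Example calculations:
  78 + 3.66 = 81.66
  120 + 2.13 = 122.13
  80 + 2.6 = 82.6
  ...
Step 2: Sum all derived values
Step 3: Total = 668.68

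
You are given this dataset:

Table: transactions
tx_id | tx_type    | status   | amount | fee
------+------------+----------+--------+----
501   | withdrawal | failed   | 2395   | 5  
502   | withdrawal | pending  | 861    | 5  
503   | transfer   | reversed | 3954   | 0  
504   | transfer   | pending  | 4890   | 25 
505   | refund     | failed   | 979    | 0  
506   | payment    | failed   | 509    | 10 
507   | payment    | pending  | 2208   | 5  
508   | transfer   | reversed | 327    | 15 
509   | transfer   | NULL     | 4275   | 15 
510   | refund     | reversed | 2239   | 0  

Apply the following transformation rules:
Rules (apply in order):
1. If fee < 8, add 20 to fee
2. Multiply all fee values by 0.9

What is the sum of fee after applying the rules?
180.0

Step 1: Apply Rule 1 - Add 20 to records with fee < 8
  - 6 records affected: 15 + (6 × 20) = 135
  - Unaffected records: 65
  - Sum after Rule 1: 200
Step 2: Apply Rule 2 - Multiply all by 0.9
  - 200 × 0.9 = 180.0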